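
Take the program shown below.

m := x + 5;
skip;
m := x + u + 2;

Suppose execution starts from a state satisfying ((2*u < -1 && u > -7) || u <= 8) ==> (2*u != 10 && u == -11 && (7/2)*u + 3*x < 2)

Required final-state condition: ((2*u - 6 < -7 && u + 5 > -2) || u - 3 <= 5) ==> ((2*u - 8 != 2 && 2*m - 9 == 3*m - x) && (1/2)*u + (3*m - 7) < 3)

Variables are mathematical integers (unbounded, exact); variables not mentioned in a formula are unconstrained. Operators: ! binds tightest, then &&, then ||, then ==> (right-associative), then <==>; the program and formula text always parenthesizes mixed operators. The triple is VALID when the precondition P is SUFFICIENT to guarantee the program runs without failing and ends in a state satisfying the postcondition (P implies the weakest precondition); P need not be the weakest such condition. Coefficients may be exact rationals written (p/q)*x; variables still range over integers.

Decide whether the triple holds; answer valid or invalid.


Working backward. After the program, the postcondition ((2*u - 6 < -7 && u + 5 > -2) || u - 3 <= 5) ==> ((2*u - 8 != 2 && 2*m - 9 == 3*m - x) && (1/2)*u + (3*m - 7) < 3) must hold; in canonical form it is ((2*u < -1 && u > -7) || u <= 8) ==> (2*u != 10 && x == m + 9 && 3*m + (1/2)*u < 10).
Before m := x + u + 2: ((2*u < -1 && u > -7) || u <= 8) ==> (2*u != 10 && u == -11 && (7/2)*u + 3*x < 4)
Before skip: ((2*u < -1 && u > -7) || u <= 8) ==> (2*u != 10 && u == -11 && (7/2)*u + 3*x < 4)
Before m := x + 5: ((2*u < -1 && u > -7) || u <= 8) ==> (2*u != 10 && u == -11 && (7/2)*u + 3*x < 4)
The weakest precondition is ((2*u < -1 && u > -7) || u <= 8) ==> (2*u != 10 && u == -11 && (7/2)*u + 3*x < 4).
Check whether ((2*u < -1 && u > -7) || u <= 8) ==> (2*u != 10 && u == -11 && (7/2)*u + 3*x < 2) implies it.
Every state satisfying the precondition satisfies the weakest precondition: the implication holds.
Answer: valid


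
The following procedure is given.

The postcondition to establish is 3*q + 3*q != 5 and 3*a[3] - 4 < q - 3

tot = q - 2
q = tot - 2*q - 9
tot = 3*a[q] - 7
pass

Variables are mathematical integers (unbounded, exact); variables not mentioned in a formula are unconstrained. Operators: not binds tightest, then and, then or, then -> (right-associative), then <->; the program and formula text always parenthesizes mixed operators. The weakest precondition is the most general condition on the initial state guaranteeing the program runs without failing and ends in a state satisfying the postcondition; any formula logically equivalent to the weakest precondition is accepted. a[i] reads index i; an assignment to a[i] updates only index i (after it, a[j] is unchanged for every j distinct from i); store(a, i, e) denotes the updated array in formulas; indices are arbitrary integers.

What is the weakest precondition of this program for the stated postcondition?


Working backward. After the program, the postcondition 3*q + 3*q != 5 and 3*a[3] - 4 < q - 3 must hold; in canonical form it is 6*q != 5 and 3*a[3] < q + 1.
Before skip: 6*q != 5 and 3*a[3] < q + 1
Before tot := 3*a[q] - 7: 6*q != 5 and 3*a[3] < q + 1
Before q := tot - 2*q - 9: 6*tot != 12*q + 59 and 3*a[3] + 2*q < tot - 8
Before tot := q - 2: 6*q != -71 and 3*a[3] + q < -10
Answer: WP = 6*q != -71 and 3*a[3] + q < -10


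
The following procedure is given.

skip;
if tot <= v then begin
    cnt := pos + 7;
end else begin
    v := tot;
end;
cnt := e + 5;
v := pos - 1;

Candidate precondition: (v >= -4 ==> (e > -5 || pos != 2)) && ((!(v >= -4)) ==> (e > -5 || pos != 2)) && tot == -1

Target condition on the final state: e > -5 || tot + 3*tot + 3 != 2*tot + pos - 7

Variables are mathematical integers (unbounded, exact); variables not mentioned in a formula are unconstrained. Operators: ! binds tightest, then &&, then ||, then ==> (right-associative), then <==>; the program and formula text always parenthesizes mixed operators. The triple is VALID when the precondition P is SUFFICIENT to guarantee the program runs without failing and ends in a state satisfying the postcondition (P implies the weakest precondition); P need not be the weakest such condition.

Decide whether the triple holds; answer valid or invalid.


Working backward. After the program, the postcondition e > -5 || tot + 3*tot + 3 != 2*tot + pos - 7 must hold; in canonical form it is e > -5 || 2*tot != pos - 10.
Before v := pos - 1: e > -5 || 2*tot != pos - 10
Before cnt := e + 5: e > -5 || 2*tot != pos - 10
Then branch requires e > -5 || 2*tot != pos - 10; else branch requires e > -5 || 2*tot != pos - 10.
Before the if: (tot <= v ==> (e > -5 || 2*tot != pos - 10)) && ((!(tot <= v)) ==> (e > -5 || 2*tot != pos - 10))
Before skip: (tot <= v ==> (e > -5 || 2*tot != pos - 10)) && ((!(tot <= v)) ==> (e > -5 || 2*tot != pos - 10))
The weakest precondition is (tot <= v ==> (e > -5 || 2*tot != pos - 10)) && ((!(tot <= v)) ==> (e > -5 || 2*tot != pos - 10)).
Check whether (v >= -4 ==> (e > -5 || pos != 2)) && ((!(v >= -4)) ==> (e > -5 || pos != 2)) && tot == -1 implies it.
Countermodel: at the initial state e = -5, pos = 8, tot = -1, v = -5, the precondition holds but the weakest precondition fails.
Answer: invalid


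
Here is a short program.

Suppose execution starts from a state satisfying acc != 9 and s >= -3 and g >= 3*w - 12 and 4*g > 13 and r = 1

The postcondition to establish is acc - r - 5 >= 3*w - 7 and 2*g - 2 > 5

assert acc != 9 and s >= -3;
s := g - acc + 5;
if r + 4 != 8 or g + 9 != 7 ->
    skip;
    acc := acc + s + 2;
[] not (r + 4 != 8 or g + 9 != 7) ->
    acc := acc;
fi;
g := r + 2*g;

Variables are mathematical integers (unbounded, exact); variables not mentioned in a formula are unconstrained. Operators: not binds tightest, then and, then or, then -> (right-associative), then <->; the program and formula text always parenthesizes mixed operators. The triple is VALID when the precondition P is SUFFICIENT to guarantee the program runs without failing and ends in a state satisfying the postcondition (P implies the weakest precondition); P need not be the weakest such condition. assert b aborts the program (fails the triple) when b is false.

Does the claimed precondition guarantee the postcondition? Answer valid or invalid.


Working backward. After the program, the postcondition acc - r - 5 >= 3*w - 7 and 2*g - 2 > 5 must hold; in canonical form it is acc >= r + 3*w - 2 and 2*g > 7.
Before g := r + 2*g: acc >= r + 3*w - 2 and 4*g + 2*r > 7
Then branch requires acc + s >= r + 3*w - 4 and 4*g + 2*r > 7; else branch requires acc >= r + 3*w - 2 and 4*g + 2*r > 7.
Before the if: ((r != 4 or g != -2) -> (acc + s >= r + 3*w - 4 and 4*g + 2*r > 7)) and ((not (r != 4 or g != -2)) -> (acc >= r + 3*w - 2 and 4*g + 2*r > 7))
Before s := g - acc + 5: ((r != 4 or g != -2) -> (g >= r + 3*w - 9 and 4*g + 2*r > 7)) and ((not (r != 4 or g != -2)) -> (acc >= r + 3*w - 2 and 4*g + 2*r > 7))
Before assert acc != 9 and s >= -3: acc != 9 and s >= -3 and ((r != 4 or g != -2) -> (g >= r + 3*w - 9 and 4*g + 2*r > 7)) and ((not (r != 4 or g != -2)) -> (acc >= r + 3*w - 2 and 4*g + 2*r > 7))
The weakest precondition is acc != 9 and s >= -3 and ((r != 4 or g != -2) -> (g >= r + 3*w - 9 and 4*g + 2*r > 7)) and ((not (r != 4 or g != -2)) -> (acc >= r + 3*w - 2 and 4*g + 2*r > 7)).
Check whether acc != 9 and s >= -3 and g >= 3*w - 12 and 4*g > 13 and r = 1 implies it.
Countermodel: at the initial state acc = 10, g = 6, r = 1, s = -3, w = 5, the precondition holds but the weakest precondition fails.
Answer: invalid


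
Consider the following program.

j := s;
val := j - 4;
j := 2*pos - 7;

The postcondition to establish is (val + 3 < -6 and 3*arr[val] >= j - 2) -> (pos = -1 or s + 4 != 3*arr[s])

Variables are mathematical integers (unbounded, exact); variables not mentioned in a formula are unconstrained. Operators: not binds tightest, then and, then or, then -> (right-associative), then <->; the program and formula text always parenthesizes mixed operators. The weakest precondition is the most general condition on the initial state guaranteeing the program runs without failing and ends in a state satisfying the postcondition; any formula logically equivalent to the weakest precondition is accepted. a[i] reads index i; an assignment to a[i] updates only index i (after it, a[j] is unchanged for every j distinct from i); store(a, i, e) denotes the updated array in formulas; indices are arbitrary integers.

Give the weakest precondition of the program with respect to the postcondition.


Working backward. After the program, the postcondition (val + 3 < -6 and 3*arr[val] >= j - 2) -> (pos = -1 or s + 4 != 3*arr[s]) must hold; in canonical form it is (val < -9 and 3*arr[val] >= j - 2) -> (pos = -1 or s != 3*arr[s] - 4).
Before j := 2*pos - 7: (val < -9 and 3*arr[val] >= 2*pos - 9) -> (pos = -1 or s != 3*arr[s] - 4)
Before val := j - 4: (j < -5 and 3*arr[j - 4] >= 2*pos - 9) -> (pos = -1 or s != 3*arr[s] - 4)
Before j := s: (s < -5 and 3*arr[s - 4] >= 2*pos - 9) -> (pos = -1 or s != 3*arr[s] - 4)
Answer: WP = (s < -5 and 3*arr[s - 4] >= 2*pos - 9) -> (pos = -1 or s != 3*arr[s] - 4)


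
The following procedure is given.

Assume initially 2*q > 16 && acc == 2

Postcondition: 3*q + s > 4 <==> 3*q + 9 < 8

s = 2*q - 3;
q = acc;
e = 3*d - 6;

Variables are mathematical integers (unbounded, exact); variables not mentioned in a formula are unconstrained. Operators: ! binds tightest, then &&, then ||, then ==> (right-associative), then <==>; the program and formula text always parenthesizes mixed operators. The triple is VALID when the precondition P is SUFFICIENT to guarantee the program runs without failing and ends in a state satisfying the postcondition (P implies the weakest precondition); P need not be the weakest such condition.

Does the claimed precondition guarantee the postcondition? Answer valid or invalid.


Working backward. After the program, the postcondition 3*q + s > 4 <==> 3*q + 9 < 8 must hold; in canonical form it is 3*q + s > 4 <==> 3*q < -1.
Before e := 3*d - 6: 3*q + s > 4 <==> 3*q < -1
Before q := acc: 3*acc + s > 4 <==> 3*acc < -1
Before s := 2*q - 3: 3*acc + 2*q > 7 <==> 3*acc < -1
The weakest precondition is 3*acc + 2*q > 7 <==> 3*acc < -1.
Check whether 2*q > 16 && acc == 2 implies it.
Countermodel: at the initial state acc = 2, q = 9, the precondition holds but the weakest precondition fails.
Answer: invalid


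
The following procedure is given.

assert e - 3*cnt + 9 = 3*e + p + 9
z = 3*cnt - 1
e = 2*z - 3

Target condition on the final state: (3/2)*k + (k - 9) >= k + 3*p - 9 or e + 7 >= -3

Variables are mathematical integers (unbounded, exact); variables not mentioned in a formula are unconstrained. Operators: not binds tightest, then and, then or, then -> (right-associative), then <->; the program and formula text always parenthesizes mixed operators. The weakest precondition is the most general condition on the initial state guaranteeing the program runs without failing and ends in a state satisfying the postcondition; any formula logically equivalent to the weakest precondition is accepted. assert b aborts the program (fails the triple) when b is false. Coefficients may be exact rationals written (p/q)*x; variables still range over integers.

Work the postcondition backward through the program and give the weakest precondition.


Working backward. After the program, the postcondition (3/2)*k + (k - 9) >= k + 3*p - 9 or e + 7 >= -3 must hold; in canonical form it is (3/2)*k >= 3*p or e >= -10.
Before e := 2*z - 3: (3/2)*k >= 3*p or 2*z >= -7
Before z := 3*cnt - 1: (3/2)*k >= 3*p or 6*cnt >= -5
Before assert e - 3*cnt + 9 = 3*e + p + 9: 3*cnt + 2*e + p = 0 and ((3/2)*k >= 3*p or 6*cnt >= -5)
Answer: WP = 3*cnt + 2*e + p = 0 and ((3/2)*k >= 3*p or 6*cnt >= -5)


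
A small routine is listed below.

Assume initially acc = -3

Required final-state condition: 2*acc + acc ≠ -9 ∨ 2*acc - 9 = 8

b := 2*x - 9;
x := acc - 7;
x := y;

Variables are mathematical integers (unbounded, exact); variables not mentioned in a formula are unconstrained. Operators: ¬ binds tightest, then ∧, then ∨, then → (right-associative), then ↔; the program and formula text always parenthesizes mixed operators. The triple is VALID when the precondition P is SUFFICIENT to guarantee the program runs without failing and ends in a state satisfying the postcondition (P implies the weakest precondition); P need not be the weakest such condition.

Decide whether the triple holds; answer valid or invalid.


Working backward. After the program, the postcondition 2*acc + acc ≠ -9 ∨ 2*acc - 9 = 8 must hold; in canonical form it is 3*acc ≠ -9 ∨ 2*acc = 17.
Before x := y: 3*acc ≠ -9 ∨ 2*acc = 17
Before x := acc - 7: 3*acc ≠ -9 ∨ 2*acc = 17
Before b := 2*x - 9: 3*acc ≠ -9 ∨ 2*acc = 17
The weakest precondition is 3*acc ≠ -9 ∨ 2*acc = 17.
Check whether acc = -3 implies it.
Countermodel: at the initial state acc = -3, the precondition holds but the weakest precondition fails.
Answer: invalid


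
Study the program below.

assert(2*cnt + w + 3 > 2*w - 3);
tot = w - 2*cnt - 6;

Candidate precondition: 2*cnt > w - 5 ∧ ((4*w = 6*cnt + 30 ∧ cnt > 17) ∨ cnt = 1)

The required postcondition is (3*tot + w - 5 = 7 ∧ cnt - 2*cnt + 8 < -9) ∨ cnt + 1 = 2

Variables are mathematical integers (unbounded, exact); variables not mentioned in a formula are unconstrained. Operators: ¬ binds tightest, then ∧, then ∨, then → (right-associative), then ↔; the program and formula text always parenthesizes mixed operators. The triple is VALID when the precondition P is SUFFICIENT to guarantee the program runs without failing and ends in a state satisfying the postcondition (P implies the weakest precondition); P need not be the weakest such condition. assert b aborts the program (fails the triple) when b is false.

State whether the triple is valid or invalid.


Working backward. After the program, the postcondition (3*tot + w - 5 = 7 ∧ cnt - 2*cnt + 8 < -9) ∨ cnt + 1 = 2 must hold; in canonical form it is (3*tot + w = 12 ∧ cnt > 17) ∨ cnt = 1.
Before tot := w - 2*cnt - 6: (4*w = 6*cnt + 30 ∧ cnt > 17) ∨ cnt = 1
Before assert 2*cnt + w + 3 > 2*w - 3: 2*cnt > w - 6 ∧ ((4*w = 6*cnt + 30 ∧ cnt > 17) ∨ cnt = 1)
The weakest precondition is 2*cnt > w - 6 ∧ ((4*w = 6*cnt + 30 ∧ cnt > 17) ∨ cnt = 1).
Check whether 2*cnt > w - 5 ∧ ((4*w = 6*cnt + 30 ∧ cnt > 17) ∨ cnt = 1) implies it.
Every state satisfying the precondition satisfies the weakest precondition: the implication holds.
Answer: valid


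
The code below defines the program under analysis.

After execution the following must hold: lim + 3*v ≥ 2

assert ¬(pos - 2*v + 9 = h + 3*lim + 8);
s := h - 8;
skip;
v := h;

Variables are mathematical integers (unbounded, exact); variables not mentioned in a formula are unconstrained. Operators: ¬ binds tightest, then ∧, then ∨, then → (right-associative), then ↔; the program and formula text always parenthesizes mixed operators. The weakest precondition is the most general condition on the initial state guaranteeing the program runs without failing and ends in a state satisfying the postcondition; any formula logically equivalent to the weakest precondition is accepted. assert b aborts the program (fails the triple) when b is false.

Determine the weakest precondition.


Working backward. After the program, lim + 3*v ≥ 2 must hold.
Before v := h: 3*h + lim ≥ 2
Before skip: 3*h + lim ≥ 2
Before s := h - 8: 3*h + lim ≥ 2
Before assert ¬(pos - 2*v + 9 = h + 3*lim + 8): (¬(pos = h + 3*lim + 2*v - 1)) ∧ 3*h + lim ≥ 2
Answer: WP = (¬(pos = h + 3*lim + 2*v - 1)) ∧ 3*h + lim ≥ 2


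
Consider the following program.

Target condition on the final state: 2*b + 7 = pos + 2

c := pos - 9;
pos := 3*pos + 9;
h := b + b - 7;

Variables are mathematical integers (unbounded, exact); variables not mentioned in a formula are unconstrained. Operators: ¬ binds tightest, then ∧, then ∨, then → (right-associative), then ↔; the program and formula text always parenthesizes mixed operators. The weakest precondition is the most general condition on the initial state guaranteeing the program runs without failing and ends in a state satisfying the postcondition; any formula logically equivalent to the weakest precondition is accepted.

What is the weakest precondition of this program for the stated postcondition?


Working backward. After the program, the postcondition 2*b + 7 = pos + 2 must hold; in canonical form it is 2*b = pos - 5.
Before h := b + b - 7: 2*b = pos - 5
Before pos := 3*pos + 9: 2*b = 3*pos + 4
Before c := pos - 9: 2*b = 3*pos + 4
Answer: WP = 2*b = 3*pos + 4


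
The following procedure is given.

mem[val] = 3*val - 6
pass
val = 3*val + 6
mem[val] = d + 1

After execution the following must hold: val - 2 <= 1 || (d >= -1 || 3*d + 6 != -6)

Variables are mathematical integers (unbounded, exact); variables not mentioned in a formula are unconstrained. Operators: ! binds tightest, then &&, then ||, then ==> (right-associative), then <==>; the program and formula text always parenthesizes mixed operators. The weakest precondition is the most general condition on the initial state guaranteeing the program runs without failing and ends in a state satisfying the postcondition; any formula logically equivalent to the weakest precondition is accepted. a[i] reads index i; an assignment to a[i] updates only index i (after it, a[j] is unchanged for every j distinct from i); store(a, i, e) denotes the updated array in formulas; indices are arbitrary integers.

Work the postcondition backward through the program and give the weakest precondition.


Working backward. After the program, the postcondition val - 2 <= 1 || (d >= -1 || 3*d + 6 != -6) must hold; in canonical form it is val <= 3 || d >= -1 || 3*d != -12.
Before mem[val] := d + 1: val <= 3 || d >= -1 || 3*d != -12
Before val := 3*val + 6: 3*val <= -3 || d >= -1 || 3*d != -12
Before skip: 3*val <= -3 || d >= -1 || 3*d != -12
Before mem[val] := 3*val - 6: 3*val <= -3 || d >= -1 || 3*d != -12
Answer: WP = 3*val <= -3 || d >= -1 || 3*d != -12


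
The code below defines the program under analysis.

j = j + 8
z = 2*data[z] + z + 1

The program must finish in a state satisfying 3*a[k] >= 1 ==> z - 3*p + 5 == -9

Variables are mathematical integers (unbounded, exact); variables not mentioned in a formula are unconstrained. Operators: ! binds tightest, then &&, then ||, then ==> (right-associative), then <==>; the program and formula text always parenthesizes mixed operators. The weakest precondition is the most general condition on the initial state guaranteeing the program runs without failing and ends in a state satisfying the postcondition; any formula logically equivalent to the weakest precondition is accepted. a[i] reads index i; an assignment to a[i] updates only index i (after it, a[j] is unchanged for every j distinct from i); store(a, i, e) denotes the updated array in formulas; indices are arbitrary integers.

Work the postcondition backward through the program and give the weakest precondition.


Working backward. After the program, the postcondition 3*a[k] >= 1 ==> z - 3*p + 5 == -9 must hold; in canonical form it is 3*a[k] >= 1 ==> z == 3*p - 14.
Before z := 2*data[z] + z + 1: 3*a[k] >= 1 ==> 2*data[z] + z == 3*p - 15
Before j := j + 8: 3*a[k] >= 1 ==> 2*data[z] + z == 3*p - 15
Answer: WP = 3*a[k] >= 1 ==> 2*data[z] + z == 3*p - 15


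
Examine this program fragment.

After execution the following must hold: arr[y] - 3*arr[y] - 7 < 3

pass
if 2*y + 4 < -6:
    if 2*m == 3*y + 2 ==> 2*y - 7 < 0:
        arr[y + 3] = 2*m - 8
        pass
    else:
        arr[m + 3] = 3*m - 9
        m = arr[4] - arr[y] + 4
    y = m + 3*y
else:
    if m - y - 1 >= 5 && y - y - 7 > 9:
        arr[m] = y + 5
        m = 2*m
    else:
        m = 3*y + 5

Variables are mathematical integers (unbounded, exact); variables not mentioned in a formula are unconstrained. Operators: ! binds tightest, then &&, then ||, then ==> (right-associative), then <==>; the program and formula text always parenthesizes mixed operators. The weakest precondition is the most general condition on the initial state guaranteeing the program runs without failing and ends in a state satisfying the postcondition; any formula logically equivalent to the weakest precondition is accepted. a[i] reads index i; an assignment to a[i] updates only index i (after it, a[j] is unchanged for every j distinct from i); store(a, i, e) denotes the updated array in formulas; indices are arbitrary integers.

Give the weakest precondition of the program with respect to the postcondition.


Working backward. After the program, the postcondition arr[y] - 3*arr[y] - 7 < 3 must hold; in canonical form it is 2*arr[y] > -10.
Then branch requires ((2*m == 3*y + 2 ==> 2*y < 7) ==> 2*store(arr, y + 3, 2*m - 8)[m + 3*y] > -10) && ((!(2*m == 3*y + 2 ==> 2*y < 7)) ==> 2*store(arr, m + 3, 3*m - 9)[store(arr, m + 3, 3*m - 9)[4] - store(arr, m + 3, 3*m - 9)[y] + 3*y + 4] > -10); else branch requires 2*arr[y] > -10.
Before the if: (2*y < -10 ==> (((2*m == 3*y + 2 ==> 2*y < 7) ==> 2*store(arr, y + 3, 2*m - 8)[m + 3*y] > -10) && ((!(2*m == 3*y + 2 ==> 2*y < 7)) ==> 2*store(arr, m + 3, 3*m - 9)[store(arr, m + 3, 3*m - 9)[4] - store(arr, m + 3, 3*m - 9)[y] + 3*y + 4] > -10))) && ((!(2*y < -10)) ==> 2*arr[y] > -10)
Before skip: (2*y < -10 ==> (((2*m == 3*y + 2 ==> 2*y < 7) ==> 2*store(arr, y + 3, 2*m - 8)[m + 3*y] > -10) && ((!(2*m == 3*y + 2 ==> 2*y < 7)) ==> 2*store(arr, m + 3, 3*m - 9)[store(arr, m + 3, 3*m - 9)[4] - store(arr, m + 3, 3*m - 9)[y] + 3*y + 4] > -10))) && ((!(2*y < -10)) ==> 2*arr[y] > -10)
Answer: WP = (2*y < -10 ==> (((2*m == 3*y + 2 ==> 2*y < 7) ==> 2*store(arr, y + 3, 2*m - 8)[m + 3*y] > -10) && ((!(2*m == 3*y + 2 ==> 2*y < 7)) ==> 2*store(arr, m + 3, 3*m - 9)[store(arr, m + 3, 3*m - 9)[4] - store(arr, m + 3, 3*m - 9)[y] + 3*y + 4] > -10))) && ((!(2*y < -10)) ==> 2*arr[y] > -10)


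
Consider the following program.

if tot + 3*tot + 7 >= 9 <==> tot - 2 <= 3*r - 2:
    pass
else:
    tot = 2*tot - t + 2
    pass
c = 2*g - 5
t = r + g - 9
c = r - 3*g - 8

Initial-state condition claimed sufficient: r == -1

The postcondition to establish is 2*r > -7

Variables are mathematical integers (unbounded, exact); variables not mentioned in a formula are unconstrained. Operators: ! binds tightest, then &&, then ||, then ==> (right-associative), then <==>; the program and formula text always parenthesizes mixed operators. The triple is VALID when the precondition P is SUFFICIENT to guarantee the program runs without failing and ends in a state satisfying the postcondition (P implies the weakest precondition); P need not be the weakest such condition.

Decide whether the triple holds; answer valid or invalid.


Working backward. After the program, 2*r > -7 must hold.
Before c := r - 3*g - 8: 2*r > -7
Before t := r + g - 9: 2*r > -7
Before c := 2*g - 5: 2*r > -7
Then branch requires 2*r > -7; else branch requires 2*r > -7.
Before the if: ((4*tot >= 2 <==> tot <= 3*r) ==> 2*r > -7) && ((!(4*tot >= 2 <==> tot <= 3*r)) ==> 2*r > -7)
The weakest precondition is ((4*tot >= 2 <==> tot <= 3*r) ==> 2*r > -7) && ((!(4*tot >= 2 <==> tot <= 3*r)) ==> 2*r > -7).
Check whether r == -1 implies it.
Every state satisfying the precondition satisfies the weakest precondition: the implication holds.
Answer: valid


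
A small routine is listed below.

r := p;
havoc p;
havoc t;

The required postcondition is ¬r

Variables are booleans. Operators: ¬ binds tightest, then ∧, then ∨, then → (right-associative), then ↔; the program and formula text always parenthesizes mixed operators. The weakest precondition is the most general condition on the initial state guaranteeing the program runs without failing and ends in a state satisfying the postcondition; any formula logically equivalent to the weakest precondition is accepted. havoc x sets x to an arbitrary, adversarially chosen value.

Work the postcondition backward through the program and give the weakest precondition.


Working backward. After the program, ¬r must hold.
Before havoc t: ¬r
Before havoc p: ¬r
Before r := p: ¬p
Answer: WP = ¬p


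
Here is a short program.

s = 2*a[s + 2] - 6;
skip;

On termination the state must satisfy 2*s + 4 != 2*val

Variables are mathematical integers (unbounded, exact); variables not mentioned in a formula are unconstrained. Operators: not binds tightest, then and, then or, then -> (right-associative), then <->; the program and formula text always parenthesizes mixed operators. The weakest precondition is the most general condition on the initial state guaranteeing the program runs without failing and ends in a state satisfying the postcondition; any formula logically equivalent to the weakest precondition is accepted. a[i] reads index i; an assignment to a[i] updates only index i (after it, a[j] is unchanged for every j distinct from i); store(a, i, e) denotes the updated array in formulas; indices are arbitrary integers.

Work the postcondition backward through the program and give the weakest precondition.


Working backward. After the program, the postcondition 2*s + 4 != 2*val must hold; in canonical form it is 2*s != 2*val - 4.
Before skip: 2*s != 2*val - 4
Before s := 2*a[s + 2] - 6: 4*a[s + 2] != 2*val + 8
Answer: WP = 4*a[s + 2] != 2*val + 8


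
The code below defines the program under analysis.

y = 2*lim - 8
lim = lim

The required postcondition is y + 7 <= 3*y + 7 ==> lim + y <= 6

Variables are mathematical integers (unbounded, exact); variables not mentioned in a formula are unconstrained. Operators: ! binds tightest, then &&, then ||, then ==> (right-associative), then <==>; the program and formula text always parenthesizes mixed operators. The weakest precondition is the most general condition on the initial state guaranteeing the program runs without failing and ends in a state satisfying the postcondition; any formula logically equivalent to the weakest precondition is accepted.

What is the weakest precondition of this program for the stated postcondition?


Working backward. After the program, the postcondition y + 7 <= 3*y + 7 ==> lim + y <= 6 must hold; in canonical form it is 2*y >= 0 ==> lim + y <= 6.
Before lim := lim: 2*y >= 0 ==> lim + y <= 6
Before y := 2*lim - 8: 4*lim >= 16 ==> 3*lim <= 14
Answer: WP = 4*lim >= 16 ==> 3*lim <= 14


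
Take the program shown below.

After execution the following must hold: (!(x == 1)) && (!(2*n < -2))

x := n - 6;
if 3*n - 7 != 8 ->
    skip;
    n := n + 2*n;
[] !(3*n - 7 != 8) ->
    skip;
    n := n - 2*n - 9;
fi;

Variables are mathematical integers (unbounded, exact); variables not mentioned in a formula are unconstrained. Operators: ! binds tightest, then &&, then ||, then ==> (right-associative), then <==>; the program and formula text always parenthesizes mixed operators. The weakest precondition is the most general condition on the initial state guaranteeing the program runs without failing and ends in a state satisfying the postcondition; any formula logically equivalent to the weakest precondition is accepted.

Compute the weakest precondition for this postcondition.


Working backward. After the program, (!(x == 1)) && (!(2*n < -2)) must hold.
Then branch requires (!(x == 1)) && (!(6*n < -2)); else branch requires (!(x == 1)) && (!(2*n > -16)).
Before the if: (3*n != 15 ==> ((!(x == 1)) && (!(6*n < -2)))) && ((!(3*n != 15)) ==> ((!(x == 1)) && (!(2*n > -16))))
Before x := n - 6: (3*n != 15 ==> ((!(n == 7)) && (!(6*n < -2)))) && ((!(3*n != 15)) ==> ((!(n == 7)) && (!(2*n > -16))))
Answer: WP = (3*n != 15 ==> ((!(n == 7)) && (!(6*n < -2)))) && ((!(3*n != 15)) ==> ((!(n == 7)) && (!(2*n > -16))))


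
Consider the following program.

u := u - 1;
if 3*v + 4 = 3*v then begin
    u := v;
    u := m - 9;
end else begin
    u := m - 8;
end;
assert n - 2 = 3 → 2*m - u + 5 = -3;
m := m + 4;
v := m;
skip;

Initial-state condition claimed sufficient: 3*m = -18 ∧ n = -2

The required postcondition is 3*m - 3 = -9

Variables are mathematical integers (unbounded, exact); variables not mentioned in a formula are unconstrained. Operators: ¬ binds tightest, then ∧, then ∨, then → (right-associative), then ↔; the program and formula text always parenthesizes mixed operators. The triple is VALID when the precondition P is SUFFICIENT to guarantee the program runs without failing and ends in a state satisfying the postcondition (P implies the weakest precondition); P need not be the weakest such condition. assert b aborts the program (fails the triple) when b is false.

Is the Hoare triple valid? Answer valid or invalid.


Working backward. After the program, the postcondition 3*m - 3 = -9 must hold; in canonical form it is 3*m = -6.
Before skip: 3*m = -6
Before v := m: 3*m = -6
Before m := m + 4: 3*m = -18
Before assert n - 2 = 3 → 2*m - u + 5 = -3: (n = 5 → 2*m = u - 8) ∧ 3*m = -18
Then branch requires (n = 5 → m = -17) ∧ 3*m = -18; else branch requires (n = 5 → m = -16) ∧ 3*m = -18.
Before the if: (n = 5 → m = -16) ∧ 3*m = -18
Before u := u - 1: (n = 5 → m = -16) ∧ 3*m = -18
The weakest precondition is (n = 5 → m = -16) ∧ 3*m = -18.
Check whether 3*m = -18 ∧ n = -2 implies it.
Every state satisfying the precondition satisfies the weakest precondition: the implication holds.
Answer: valid


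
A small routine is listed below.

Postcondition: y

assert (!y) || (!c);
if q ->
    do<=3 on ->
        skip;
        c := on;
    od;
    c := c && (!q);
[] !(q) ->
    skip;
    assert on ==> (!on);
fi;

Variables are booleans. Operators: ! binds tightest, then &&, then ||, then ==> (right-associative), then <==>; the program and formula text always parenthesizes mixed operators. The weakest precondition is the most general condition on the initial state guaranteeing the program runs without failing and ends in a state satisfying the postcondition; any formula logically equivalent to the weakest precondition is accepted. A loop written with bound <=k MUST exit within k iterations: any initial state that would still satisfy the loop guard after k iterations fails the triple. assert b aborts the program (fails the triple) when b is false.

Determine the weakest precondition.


Working backward. After the program, y must hold.
Then branch requires (on ==> ((on ==> ((on ==> ((!on) && y)) && ((!on) ==> y))) && ((!on) ==> y))) && ((!on) ==> y); else branch requires (on ==> (!on)) && y.
Before the if: (q ==> ((on ==> ((on ==> ((on ==> ((!on) && y)) && ((!on) ==> y))) && ((!on) ==> y))) && ((!on) ==> y))) && ((!q) ==> ((on ==> (!on)) && y))
Before assert (!y) || (!c): ((!y) || (!c)) && (q ==> ((on ==> ((on ==> ((on ==> ((!on) && y)) && ((!on) ==> y))) && ((!on) ==> y))) && ((!on) ==> y))) && ((!q) ==> ((on ==> (!on)) && y))
Answer: WP = ((!y) || (!c)) && (q ==> ((on ==> ((on ==> ((on ==> ((!on) && y)) && ((!on) ==> y))) && ((!on) ==> y))) && ((!on) ==> y))) && ((!q) ==> ((on ==> (!on)) && y))


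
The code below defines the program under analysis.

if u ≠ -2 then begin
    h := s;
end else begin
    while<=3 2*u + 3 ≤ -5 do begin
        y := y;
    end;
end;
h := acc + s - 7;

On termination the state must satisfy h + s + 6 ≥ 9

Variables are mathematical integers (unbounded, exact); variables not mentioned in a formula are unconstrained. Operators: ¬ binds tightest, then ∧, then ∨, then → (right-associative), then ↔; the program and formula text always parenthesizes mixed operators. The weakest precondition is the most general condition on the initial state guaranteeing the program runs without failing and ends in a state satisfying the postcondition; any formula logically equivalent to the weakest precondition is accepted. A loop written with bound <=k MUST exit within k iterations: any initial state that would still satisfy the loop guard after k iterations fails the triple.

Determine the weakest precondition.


Working backward. After the program, the postcondition h + s + 6 ≥ 9 must hold; in canonical form it is h + s ≥ 3.
Before h := acc + s - 7: acc + 2*s ≥ 10
Then branch requires acc + 2*s ≥ 10; else branch requires (2*u ≤ -8 → ((2*u ≤ -8 → ((2*u ≤ -8 → ((¬(2*u ≤ -8)) ∧ acc + 2*s ≥ 10)) ∧ ((¬(2*u ≤ -8)) → acc + 2*s ≥ 10))) ∧ ((¬(2*u ≤ -8)) → acc + 2*s ≥ 10))) ∧ ((¬(2*u ≤ -8)) → acc + 2*s ≥ 10).
Before the if: (u ≠ -2 → acc + 2*s ≥ 10) ∧ ((¬(u ≠ -2)) → ((2*u ≤ -8 → ((2*u ≤ -8 → ((2*u ≤ -8 → ((¬(2*u ≤ -8)) ∧ acc + 2*s ≥ 10)) ∧ ((¬(2*u ≤ -8)) → acc + 2*s ≥ 10))) ∧ ((¬(2*u ≤ -8)) → acc + 2*s ≥ 10))) ∧ ((¬(2*u ≤ -8)) → acc + 2*s ≥ 10)))
Answer: WP = (u ≠ -2 → acc + 2*s ≥ 10) ∧ ((¬(u ≠ -2)) → ((2*u ≤ -8 → ((2*u ≤ -8 → ((2*u ≤ -8 → ((¬(2*u ≤ -8)) ∧ acc + 2*s ≥ 10)) ∧ ((¬(2*u ≤ -8)) → acc + 2*s ≥ 10))) ∧ ((¬(2*u ≤ -8)) → acc + 2*s ≥ 10))) ∧ ((¬(2*u ≤ -8)) → acc + 2*s ≥ 10)))


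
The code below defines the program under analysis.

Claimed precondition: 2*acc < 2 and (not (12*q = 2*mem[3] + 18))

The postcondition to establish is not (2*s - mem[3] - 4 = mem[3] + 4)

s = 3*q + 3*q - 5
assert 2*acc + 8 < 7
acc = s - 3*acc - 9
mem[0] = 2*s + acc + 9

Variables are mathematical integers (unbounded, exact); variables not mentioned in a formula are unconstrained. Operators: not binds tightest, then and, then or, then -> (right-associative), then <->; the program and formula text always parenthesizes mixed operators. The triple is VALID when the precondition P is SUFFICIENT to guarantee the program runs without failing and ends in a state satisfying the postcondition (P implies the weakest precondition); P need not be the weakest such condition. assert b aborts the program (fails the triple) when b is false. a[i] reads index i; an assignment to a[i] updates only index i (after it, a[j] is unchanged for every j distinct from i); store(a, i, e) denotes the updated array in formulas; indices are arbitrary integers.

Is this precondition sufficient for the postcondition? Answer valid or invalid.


Working backward. After the program, the postcondition not (2*s - mem[3] - 4 = mem[3] + 4) must hold; in canonical form it is not (2*s = 2*mem[3] + 8).
Before mem[0] := 2*s + acc + 9: not (2*s = 2*mem[3] + 8)
Before acc := s - 3*acc - 9: not (2*s = 2*mem[3] + 8)
Before assert 2*acc + 8 < 7: 2*acc < -1 and (not (2*s = 2*mem[3] + 8))
Before s := 3*q + 3*q - 5: 2*acc < -1 and (not (12*q = 2*mem[3] + 18))
The weakest precondition is 2*acc < -1 and (not (12*q = 2*mem[3] + 18)).
Check whether 2*acc < 2 and (not (12*q = 2*mem[3] + 18)) implies it.
Countermodel: at the initial state acc = 0, mem = {[3] = 0, elsewhere 0}, q = 0, the precondition holds but the weakest precondition fails.
Answer: invalid


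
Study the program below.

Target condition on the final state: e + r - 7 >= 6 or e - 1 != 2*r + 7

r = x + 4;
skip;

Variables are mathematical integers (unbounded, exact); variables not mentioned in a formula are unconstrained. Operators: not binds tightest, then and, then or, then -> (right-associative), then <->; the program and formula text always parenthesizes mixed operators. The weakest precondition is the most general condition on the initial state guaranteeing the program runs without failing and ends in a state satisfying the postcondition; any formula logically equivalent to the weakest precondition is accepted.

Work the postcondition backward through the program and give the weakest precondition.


Working backward. After the program, the postcondition e + r - 7 >= 6 or e - 1 != 2*r + 7 must hold; in canonical form it is e + r >= 13 or e != 2*r + 8.
Before skip: e + r >= 13 or e != 2*r + 8
Before r := x + 4: e + x >= 9 or e != 2*x + 16
Answer: WP = e + x >= 9 or e != 2*x + 16


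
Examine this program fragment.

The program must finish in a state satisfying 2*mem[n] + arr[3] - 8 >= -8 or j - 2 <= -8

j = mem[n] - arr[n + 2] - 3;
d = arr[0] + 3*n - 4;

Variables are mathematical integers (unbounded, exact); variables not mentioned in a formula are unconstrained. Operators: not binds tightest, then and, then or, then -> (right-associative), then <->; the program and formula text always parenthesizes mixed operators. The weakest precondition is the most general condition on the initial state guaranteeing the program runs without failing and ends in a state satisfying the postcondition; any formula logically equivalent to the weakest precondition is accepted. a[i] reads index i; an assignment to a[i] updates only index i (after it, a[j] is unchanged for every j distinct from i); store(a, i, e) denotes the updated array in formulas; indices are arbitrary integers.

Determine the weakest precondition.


Working backward. After the program, the postcondition 2*mem[n] + arr[3] - 8 >= -8 or j - 2 <= -8 must hold; in canonical form it is arr[3] + 2*mem[n] >= 0 or j <= -6.
Before d := arr[0] + 3*n - 4: arr[3] + 2*mem[n] >= 0 or j <= -6
Before j := mem[n] - arr[n + 2] - 3: arr[3] + 2*mem[n] >= 0 or mem[n] <= arr[n + 2] - 3
Answer: WP = arr[3] + 2*mem[n] >= 0 or mem[n] <= arr[n + 2] - 3


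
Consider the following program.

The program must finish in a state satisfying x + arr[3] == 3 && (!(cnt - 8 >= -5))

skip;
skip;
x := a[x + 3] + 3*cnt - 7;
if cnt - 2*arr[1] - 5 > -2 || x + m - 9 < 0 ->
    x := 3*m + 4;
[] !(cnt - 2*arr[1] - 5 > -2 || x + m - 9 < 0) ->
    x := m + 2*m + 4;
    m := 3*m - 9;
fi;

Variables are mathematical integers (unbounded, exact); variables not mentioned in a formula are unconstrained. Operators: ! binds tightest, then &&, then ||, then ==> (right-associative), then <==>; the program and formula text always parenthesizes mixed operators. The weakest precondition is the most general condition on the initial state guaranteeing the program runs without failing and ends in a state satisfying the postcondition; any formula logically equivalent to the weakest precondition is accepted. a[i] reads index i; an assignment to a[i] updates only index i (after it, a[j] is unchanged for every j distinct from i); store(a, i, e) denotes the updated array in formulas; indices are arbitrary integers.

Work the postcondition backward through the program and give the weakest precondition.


Working backward. After the program, the postcondition x + arr[3] == 3 && (!(cnt - 8 >= -5)) must hold; in canonical form it is arr[3] + x == 3 && (!(cnt >= 3)).
Then branch requires arr[3] + 3*m == -1 && (!(cnt >= 3)); else branch requires arr[3] + 3*m == -1 && (!(cnt >= 3)).
Before the if: ((cnt > 2*arr[1] + 3 || m + x < 9) ==> (arr[3] + 3*m == -1 && (!(cnt >= 3)))) && ((!(cnt > 2*arr[1] + 3 || m + x < 9)) ==> (arr[3] + 3*m == -1 && (!(cnt >= 3))))
Before x := a[x + 3] + 3*cnt - 7: ((cnt > 2*arr[1] + 3 || a[x + 3] + 3*cnt + m < 16) ==> (arr[3] + 3*m == -1 && (!(cnt >= 3)))) && ((!(cnt > 2*arr[1] + 3 || a[x + 3] + 3*cnt + m < 16)) ==> (arr[3] + 3*m == -1 && (!(cnt >= 3))))
Before skip: ((cnt > 2*arr[1] + 3 || a[x + 3] + 3*cnt + m < 16) ==> (arr[3] + 3*m == -1 && (!(cnt >= 3)))) && ((!(cnt > 2*arr[1] + 3 || a[x + 3] + 3*cnt + m < 16)) ==> (arr[3] + 3*m == -1 && (!(cnt >= 3))))
Before skip: ((cnt > 2*arr[1] + 3 || a[x + 3] + 3*cnt + m < 16) ==> (arr[3] + 3*m == -1 && (!(cnt >= 3)))) && ((!(cnt > 2*arr[1] + 3 || a[x + 3] + 3*cnt + m < 16)) ==> (arr[3] + 3*m == -1 && (!(cnt >= 3))))
Answer: WP = ((cnt > 2*arr[1] + 3 || a[x + 3] + 3*cnt + m < 16) ==> (arr[3] + 3*m == -1 && (!(cnt >= 3)))) && ((!(cnt > 2*arr[1] + 3 || a[x + 3] + 3*cnt + m < 16)) ==> (arr[3] + 3*m == -1 && (!(cnt >= 3))))


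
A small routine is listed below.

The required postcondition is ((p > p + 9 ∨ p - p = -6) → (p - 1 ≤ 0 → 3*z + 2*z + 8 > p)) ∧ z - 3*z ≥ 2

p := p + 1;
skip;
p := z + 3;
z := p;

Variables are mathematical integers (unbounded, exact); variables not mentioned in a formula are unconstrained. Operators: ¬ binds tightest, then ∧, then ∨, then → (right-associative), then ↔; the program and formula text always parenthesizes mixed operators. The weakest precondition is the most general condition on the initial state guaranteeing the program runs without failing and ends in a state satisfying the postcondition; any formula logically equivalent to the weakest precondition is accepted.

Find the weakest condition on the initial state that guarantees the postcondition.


Working backward. After the program, the postcondition ((p > p + 9 ∨ p - p = -6) → (p - 1 ≤ 0 → 3*z + 2*z + 8 > p)) ∧ z - 3*z ≥ 2 must hold; in canonical form it is 2*z ≤ -2.
Before z := p: 2*p ≤ -2
Before p := z + 3: 2*z ≤ -8
Before skip: 2*z ≤ -8
Before p := p + 1: 2*z ≤ -8
Answer: WP = 2*z ≤ -8
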